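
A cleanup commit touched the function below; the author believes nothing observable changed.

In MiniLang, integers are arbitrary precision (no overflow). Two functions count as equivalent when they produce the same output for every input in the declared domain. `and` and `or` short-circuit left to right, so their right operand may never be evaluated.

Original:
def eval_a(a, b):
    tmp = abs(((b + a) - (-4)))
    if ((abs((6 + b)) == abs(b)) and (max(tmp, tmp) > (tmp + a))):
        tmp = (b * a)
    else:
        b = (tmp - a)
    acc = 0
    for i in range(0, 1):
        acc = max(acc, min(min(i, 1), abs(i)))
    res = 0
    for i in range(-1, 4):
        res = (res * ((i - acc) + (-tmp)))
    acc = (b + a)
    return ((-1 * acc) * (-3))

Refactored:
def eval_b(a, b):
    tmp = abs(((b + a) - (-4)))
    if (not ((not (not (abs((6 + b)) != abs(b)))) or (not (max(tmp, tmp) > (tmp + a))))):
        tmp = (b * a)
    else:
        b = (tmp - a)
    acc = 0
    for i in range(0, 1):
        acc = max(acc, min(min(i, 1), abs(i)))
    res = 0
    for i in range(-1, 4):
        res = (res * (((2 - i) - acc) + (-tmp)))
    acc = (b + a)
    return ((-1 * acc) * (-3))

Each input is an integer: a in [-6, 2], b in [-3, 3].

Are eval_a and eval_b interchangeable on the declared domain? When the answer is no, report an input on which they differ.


Behavior is preserved: although constant usage differs, boolean connective usage differs, comparison usage differs, arithmetic usage differs, the outputs never diverge.
One worked example (a=2, b=1) — eval_a: tmp becomes 7; next ((abs((6 + b)) == abs(b)) and (max(tmp, tmp) > (tmp + a))) evaluates to false; next b becomes 5; next acc becomes 0; next at i=0:; next acc becomes 0; next res becomes 0; next at i=-1:; next res becomes 0; next at i=0:; next res becomes 0; next at i=1:; next res becomes 0; next at i=2:; next res becomes 0; next at i=3:; next res becomes 0; next acc becomes 7; next final value 21; eval_b: tmp becomes 7; next (not ((not (not (abs((6 + b)) != abs(b)))) or (not (max(tmp, tmp) > (tmp + a))))) evaluates to false; next b becomes 5; next acc becomes 0; next at i=0:; next acc becomes 0; next res becomes 0; next at i=-1:; next res becomes 0; next at i=0:; next res becomes 0; next at i=1:; next res becomes 0; next at i=2:; next res becomes 0; next at i=3:; next res becomes 0; next acc becomes 7; next final value 21; agreement on 21.
Checked all 63 inputs in the declared domain: the outputs agree on every one.
verdict: equivalent


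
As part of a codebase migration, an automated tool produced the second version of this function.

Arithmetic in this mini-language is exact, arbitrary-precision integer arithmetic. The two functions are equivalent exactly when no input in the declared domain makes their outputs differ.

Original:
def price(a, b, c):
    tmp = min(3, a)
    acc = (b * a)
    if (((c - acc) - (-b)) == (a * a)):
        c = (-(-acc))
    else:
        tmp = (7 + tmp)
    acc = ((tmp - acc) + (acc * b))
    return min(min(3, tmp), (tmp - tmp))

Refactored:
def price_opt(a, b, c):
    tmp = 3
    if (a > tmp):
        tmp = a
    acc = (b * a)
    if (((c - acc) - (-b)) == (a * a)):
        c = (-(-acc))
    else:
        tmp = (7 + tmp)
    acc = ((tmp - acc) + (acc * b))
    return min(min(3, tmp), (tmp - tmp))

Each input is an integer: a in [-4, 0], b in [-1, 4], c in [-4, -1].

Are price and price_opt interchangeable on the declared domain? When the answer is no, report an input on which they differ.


At a=-4, b=4, c=-4: price gives -4, price_opt gives 0.
verdict: not equivalent; witness: a=-4, b=4, c=-4


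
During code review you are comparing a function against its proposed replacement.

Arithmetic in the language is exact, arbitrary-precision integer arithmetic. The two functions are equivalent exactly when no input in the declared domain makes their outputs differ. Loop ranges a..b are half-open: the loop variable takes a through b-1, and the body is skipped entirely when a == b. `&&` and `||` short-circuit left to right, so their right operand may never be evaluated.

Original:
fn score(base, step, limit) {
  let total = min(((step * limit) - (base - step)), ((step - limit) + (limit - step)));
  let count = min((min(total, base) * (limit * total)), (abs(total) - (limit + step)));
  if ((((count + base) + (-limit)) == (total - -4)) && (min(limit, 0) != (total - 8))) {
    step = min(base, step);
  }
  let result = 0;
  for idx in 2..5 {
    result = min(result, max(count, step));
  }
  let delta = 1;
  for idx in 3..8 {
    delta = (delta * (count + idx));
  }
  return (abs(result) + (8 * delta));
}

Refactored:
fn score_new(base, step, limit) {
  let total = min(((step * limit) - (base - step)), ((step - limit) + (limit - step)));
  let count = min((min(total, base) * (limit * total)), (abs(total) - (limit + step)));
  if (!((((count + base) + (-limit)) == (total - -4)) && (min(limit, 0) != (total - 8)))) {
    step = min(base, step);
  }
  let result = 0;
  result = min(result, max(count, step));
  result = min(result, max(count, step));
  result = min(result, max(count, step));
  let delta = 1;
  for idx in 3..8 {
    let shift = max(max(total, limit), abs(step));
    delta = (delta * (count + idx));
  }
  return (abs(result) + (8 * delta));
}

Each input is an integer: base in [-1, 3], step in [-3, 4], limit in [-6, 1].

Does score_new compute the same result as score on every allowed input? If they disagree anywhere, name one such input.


Consider the input base=-1, step=0, limit=1.
score: total := 0 | count := -1 | ((((count + base) + (-limit)) == (total - -4)) && (min(limit, 0) != (total - 8))): false | result := 0 | iter idx=2: | result := 0 | iter idx=3: | result := 0 | iter idx=4: | result := 0 | delta := 1 | iter idx=3: | delta := 2 | iter idx=4: | delta := 6 | iter idx=5: | delta := 24 | iter idx=6: | delta := 120 | iter idx=7: | delta := 720 | result 5760
score_new: total := 0 | count := -1 | (!((((count + base) + (-limit)) == (total - -4)) && (min(limit, 0) != (total - 8)))): true | step := -1 | result := 0 | result := -1 | result := -1 | result := -1 | delta := 1 | iter idx=3: | shift := 1 | delta := 2 | iter idx=4: | shift := 1 | delta := 6 | iter idx=5: | shift := 1 | delta := 24 | iter idx=6: | shift := 1 | delta := 120 | iter idx=7: | shift := 1 | delta := 720 | result 5761
5760 against 5761: the behavior changed.
verdict: not equivalent; witness: base=-1, step=0, limit=1


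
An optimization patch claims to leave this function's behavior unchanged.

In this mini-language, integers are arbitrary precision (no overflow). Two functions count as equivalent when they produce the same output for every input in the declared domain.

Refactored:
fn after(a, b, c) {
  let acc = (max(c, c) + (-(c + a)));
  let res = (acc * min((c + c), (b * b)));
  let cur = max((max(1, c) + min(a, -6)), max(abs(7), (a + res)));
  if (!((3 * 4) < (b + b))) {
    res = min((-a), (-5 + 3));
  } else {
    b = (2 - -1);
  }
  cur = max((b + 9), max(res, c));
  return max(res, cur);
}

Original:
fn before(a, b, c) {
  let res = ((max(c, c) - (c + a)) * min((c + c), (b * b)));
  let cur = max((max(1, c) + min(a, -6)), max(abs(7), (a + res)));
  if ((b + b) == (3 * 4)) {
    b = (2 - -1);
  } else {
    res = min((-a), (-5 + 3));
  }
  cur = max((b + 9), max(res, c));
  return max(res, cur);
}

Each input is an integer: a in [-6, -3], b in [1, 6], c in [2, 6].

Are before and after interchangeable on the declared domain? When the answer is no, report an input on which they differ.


Evaluate both at a=-6, b=6, c=2.
before: res := 24 | cur := 18 | ((b + b) == (3 * 4)): true | b := 3 | cur := 24 | result 24
after: acc := 6 | res := 24 | cur := 18 | (!((3 * 4) < (b + b))): true | res := -2 | cur := 15 | result 15
24 and 15 differ, so these are not the same function on this domain.
verdict: not equivalent; witness: a=-6, b=6, c=2


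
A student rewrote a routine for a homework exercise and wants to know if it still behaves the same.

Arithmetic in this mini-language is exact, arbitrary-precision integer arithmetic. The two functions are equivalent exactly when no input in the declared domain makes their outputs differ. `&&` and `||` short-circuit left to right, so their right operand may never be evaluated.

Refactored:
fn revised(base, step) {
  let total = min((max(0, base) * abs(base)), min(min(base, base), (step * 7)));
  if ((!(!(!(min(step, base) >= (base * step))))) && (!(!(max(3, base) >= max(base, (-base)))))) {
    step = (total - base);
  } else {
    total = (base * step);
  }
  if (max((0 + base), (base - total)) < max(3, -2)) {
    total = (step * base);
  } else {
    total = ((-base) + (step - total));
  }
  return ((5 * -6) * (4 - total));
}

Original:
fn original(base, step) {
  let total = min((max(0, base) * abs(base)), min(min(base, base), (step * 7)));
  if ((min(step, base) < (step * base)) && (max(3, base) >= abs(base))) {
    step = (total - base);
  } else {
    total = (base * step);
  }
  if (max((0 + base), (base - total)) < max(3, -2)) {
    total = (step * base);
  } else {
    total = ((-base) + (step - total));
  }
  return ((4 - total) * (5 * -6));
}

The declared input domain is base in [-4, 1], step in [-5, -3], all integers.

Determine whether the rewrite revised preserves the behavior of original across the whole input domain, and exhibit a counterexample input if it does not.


Reading the diff, among the changes: comparison usage differs; and min/max/abs usage differs; and boolean connective usage differs.
As a probe, take base=-3, step=-5: original runs total := -35 | ((min(step, base) < (step * base)) && (max(3, base) >= abs(base))): true | step := -32 | (max((0 + base), (base - total)) < max(3, -2)): false | total := 6 | result 60; revised runs total := -35 | ((!(!(!(min(step, base) >= (base * step))))) && (!(!(max(3, base) >= max(base, (-base)))))): true | step := -32 | (max((0 + base), (base - total)) < max(3, -2)): false | total := 6 | result 60; both end at 60.
An exhaustive pass over the 18 declared inputs shows identical outputs.
verdict: equivalent


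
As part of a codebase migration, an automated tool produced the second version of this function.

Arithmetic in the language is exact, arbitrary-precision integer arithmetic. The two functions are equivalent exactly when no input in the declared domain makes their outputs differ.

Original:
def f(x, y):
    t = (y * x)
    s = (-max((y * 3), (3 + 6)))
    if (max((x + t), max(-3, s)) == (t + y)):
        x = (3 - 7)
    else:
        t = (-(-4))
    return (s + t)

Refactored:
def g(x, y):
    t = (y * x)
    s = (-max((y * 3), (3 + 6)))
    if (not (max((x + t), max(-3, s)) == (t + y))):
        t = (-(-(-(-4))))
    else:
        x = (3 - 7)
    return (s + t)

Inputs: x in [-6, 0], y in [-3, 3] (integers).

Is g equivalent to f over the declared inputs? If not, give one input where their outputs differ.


Changes here: boolean connective usage differs; the full 49-point sweep finds no disagreement.
verdict: equivalent


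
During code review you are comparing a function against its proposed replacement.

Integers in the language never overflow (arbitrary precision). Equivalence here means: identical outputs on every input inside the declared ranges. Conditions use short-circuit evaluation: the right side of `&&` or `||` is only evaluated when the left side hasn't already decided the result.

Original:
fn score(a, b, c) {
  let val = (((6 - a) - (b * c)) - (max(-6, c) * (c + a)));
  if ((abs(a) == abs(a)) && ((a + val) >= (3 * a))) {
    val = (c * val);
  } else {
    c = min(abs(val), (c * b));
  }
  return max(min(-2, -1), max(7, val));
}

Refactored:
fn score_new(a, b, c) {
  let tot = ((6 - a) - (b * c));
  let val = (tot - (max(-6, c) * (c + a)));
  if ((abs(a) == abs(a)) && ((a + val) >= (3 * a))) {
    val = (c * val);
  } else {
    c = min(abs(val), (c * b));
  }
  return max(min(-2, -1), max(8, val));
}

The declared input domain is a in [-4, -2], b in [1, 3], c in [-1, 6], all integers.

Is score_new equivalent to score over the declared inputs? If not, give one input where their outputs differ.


Not equivalent: a=-4, b=1, c=-1 separates them (7 vs 8).
score: val := 6 | ((abs(a) == abs(a)) && ((a + val) >= (3 * a))): true | val := -6 | result 7
score_new: tot := 11 | val := 6 | ((abs(a) == abs(a)) && ((a + val) >= (3 * a))): true | val := -6 | result 8
verdict: not equivalent; witness: a=-4, b=1, c=-1


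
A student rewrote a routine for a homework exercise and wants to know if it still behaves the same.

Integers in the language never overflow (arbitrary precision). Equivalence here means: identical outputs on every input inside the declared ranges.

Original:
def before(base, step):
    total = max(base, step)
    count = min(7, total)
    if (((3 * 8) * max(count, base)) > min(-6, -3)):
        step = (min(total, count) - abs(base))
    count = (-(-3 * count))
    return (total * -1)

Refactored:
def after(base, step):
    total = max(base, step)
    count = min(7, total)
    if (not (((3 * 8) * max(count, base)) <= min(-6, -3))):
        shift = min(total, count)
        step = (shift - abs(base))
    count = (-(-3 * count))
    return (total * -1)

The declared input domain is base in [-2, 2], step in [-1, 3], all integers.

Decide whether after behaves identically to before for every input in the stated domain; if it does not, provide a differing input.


Side by side, the visible changes include: local variable names differ; also boolean connective usage differs; also statement counts differ; also comparison usage differs.
Spot check at base=2, step=1 — before: total = 2; count = 2; (((3 * 8) * max(count, base)) > min(-6, -3)) -> true; step = 0; count = 6; return -2. after: total = 2; count = 2; (not (((3 * 8) * max(count, base)) <= min(-6, -3))) -> true; shift = 2; step = 0; count = 6; return -2. Both give -2.
Every one of the 25 inputs gives matching results.
verdict: equivalent


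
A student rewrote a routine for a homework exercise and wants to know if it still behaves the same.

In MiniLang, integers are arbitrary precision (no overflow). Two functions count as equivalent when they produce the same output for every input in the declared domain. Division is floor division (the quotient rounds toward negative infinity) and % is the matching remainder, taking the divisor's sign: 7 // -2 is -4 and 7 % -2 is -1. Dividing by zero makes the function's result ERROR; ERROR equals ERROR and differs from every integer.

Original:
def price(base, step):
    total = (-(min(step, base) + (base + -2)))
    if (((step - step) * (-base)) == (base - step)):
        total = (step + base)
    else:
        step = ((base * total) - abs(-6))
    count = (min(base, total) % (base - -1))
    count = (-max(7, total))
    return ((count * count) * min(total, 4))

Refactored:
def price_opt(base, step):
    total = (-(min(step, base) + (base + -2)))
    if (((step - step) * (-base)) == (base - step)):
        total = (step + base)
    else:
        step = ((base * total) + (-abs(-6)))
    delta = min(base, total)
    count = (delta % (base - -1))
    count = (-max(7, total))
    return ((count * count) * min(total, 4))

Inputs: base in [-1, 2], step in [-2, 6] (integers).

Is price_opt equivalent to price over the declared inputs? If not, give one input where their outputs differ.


Comparing the listings, the differences include: statement counts differ; arithmetic usage differs; local variable names differ.
As a probe, take base=1, step=1: price runs total becomes 0; next (((step - step) * (-base)) == (base - step)) evaluates to true; next total becomes 2; next count becomes 1; next count becomes -7; next final value 98; price_opt runs total becomes 0; next (((step - step) * (-base)) == (base - step)) evaluates to true; next total becomes 2; next delta becomes 1; next count becomes 1; next count becomes -7; next final value 98; both end at 98.
An exhaustive pass over the 36 declared inputs shows identical outputs.
verdict: equivalent


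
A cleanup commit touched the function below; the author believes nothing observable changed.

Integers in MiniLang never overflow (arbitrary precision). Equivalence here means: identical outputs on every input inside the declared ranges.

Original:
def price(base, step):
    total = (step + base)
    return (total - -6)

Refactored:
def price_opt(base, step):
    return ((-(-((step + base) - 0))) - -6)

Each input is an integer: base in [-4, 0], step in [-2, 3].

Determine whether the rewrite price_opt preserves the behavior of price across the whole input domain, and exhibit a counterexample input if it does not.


Equivalent — the differences include local variable names differ; statement counts differ; constant usage differs; arithmetic usage differs, yet no declared input distinguishes the two.
Spot check at base=-1, step=-2 — price: total = -3; return 3. price_opt: return 3. Both give 3.
Sweeping the whole domain (30 inputs) finds no disagreement.
verdict: equivalent


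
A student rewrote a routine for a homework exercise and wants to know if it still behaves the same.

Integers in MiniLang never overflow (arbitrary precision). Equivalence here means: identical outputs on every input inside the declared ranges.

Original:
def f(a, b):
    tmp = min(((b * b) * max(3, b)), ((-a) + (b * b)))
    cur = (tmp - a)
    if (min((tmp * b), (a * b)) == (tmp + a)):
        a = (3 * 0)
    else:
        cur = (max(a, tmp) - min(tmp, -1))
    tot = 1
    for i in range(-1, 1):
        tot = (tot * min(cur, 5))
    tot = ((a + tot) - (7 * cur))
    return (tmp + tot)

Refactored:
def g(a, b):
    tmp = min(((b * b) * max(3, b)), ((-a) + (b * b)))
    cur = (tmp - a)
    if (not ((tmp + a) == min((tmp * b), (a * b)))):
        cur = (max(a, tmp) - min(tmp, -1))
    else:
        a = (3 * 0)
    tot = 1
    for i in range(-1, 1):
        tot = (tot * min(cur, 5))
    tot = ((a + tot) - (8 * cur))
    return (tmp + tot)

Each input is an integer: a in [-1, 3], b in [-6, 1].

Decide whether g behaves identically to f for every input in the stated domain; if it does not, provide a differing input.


a=-1, b=-6 yields -205 from f but -243 from g.
verdict: not equivalent; witness: a=-1, b=-6


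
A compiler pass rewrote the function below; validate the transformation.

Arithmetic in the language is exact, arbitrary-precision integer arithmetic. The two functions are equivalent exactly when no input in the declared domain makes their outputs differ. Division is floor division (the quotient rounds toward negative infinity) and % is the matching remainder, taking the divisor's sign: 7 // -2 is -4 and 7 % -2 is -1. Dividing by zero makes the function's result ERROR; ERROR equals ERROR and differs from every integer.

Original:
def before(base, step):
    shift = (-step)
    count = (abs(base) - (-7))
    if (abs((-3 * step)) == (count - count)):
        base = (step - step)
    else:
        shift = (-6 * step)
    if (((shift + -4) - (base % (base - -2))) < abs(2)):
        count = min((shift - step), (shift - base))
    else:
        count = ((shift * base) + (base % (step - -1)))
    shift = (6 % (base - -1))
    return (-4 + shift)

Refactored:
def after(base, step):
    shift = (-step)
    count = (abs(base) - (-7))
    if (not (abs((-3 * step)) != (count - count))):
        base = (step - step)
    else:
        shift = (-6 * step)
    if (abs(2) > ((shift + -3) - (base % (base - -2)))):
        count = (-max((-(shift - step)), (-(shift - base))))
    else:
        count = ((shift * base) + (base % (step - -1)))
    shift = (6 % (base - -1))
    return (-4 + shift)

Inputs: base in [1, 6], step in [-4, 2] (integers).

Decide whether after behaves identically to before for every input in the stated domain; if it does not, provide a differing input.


At base=1, step=-1: before gives -4, after gives ERROR.
verdict: not equivalent; witness: base=1, step=-1


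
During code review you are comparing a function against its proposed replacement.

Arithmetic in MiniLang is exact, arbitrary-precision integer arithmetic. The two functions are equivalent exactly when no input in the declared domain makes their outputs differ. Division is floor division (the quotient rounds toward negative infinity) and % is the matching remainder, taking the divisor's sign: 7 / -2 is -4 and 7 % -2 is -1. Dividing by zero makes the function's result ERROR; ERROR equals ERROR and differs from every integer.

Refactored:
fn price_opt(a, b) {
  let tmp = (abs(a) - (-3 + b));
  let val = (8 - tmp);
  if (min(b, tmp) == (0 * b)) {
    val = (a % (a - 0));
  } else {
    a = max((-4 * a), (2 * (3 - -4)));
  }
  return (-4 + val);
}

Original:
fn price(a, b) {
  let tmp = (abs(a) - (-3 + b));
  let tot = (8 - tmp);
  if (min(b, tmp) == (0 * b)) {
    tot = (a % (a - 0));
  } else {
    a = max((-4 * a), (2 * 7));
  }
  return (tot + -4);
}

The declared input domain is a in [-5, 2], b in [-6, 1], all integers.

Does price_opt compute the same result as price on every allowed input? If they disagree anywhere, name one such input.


Reading the diff, among the changes: local variable names differ, plus constant usage differs, plus arithmetic usage differs.
As a probe, take a=-2, b=-2: price runs tmp=7, then tot=1, then (min(b, tmp) == (0 * b)) is false, then a=14, then returns -3; price_opt runs tmp=7, then val=1, then (min(b, tmp) == (0 * b)) is false, then a=14, then returns -3; both end at -3.
Checked all 64 inputs in the declared domain: the outputs agree on every one.
verdict: equivalent


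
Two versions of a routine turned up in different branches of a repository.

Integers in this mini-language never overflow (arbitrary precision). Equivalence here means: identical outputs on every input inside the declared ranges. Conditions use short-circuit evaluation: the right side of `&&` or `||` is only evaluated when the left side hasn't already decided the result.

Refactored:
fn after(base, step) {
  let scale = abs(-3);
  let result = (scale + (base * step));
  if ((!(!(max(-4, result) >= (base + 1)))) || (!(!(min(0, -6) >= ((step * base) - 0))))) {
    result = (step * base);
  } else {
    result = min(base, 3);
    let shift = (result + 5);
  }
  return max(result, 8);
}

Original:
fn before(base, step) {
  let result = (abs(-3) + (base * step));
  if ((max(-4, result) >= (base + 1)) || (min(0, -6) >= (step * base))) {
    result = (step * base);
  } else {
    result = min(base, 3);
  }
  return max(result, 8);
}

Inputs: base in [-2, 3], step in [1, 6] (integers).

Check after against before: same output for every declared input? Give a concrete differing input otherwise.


Side by side, the visible changes include: statement counts differ; also constant usage differs; also arithmetic usage differs; also local variable names differ; also boolean connective usage differs.
One worked example (base=-1, step=5) — before: result=-2, then ((max(-4, result) >= (base + 1)) || (min(0, -6) >= (step * base))) is false, then result=-1, then returns 8; after: scale=3, then result=-2, then ((!(!(max(-4, result) >= (base + 1)))) || (!(!(min(0, -6) >= ((step * base) - 0))))) is false, then result=-1, then shift=4, then returns 8; agreement on 8.
Sweeping the whole domain (36 inputs) finds no disagreement.
verdict: equivalent


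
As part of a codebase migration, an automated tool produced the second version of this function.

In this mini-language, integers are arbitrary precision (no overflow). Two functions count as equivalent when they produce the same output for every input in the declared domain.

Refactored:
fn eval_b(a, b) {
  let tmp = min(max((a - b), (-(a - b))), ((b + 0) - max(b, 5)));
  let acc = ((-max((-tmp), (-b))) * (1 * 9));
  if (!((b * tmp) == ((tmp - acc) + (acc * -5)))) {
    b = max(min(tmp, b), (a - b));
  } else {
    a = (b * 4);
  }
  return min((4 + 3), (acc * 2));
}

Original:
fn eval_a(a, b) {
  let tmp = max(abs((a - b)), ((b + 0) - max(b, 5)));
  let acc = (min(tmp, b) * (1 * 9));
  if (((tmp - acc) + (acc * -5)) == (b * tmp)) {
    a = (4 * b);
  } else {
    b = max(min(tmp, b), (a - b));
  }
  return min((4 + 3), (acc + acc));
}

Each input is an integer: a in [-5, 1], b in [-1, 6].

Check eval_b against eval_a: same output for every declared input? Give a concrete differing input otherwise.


Evaluate both at a=-5, b=-1.
eval_a: tmp = 4; acc = -9; (((tmp - acc) + (acc * -5)) == (b * tmp)) -> false; b = -1; return -18
eval_b: tmp = -6; acc = -54; (!((b * tmp) == ((tmp - acc) + (acc * -5)))) -> true; b = -4; return -108
-18 against -108: the behavior changed.
verdict: not equivalent; witness: a=-5, b=-1


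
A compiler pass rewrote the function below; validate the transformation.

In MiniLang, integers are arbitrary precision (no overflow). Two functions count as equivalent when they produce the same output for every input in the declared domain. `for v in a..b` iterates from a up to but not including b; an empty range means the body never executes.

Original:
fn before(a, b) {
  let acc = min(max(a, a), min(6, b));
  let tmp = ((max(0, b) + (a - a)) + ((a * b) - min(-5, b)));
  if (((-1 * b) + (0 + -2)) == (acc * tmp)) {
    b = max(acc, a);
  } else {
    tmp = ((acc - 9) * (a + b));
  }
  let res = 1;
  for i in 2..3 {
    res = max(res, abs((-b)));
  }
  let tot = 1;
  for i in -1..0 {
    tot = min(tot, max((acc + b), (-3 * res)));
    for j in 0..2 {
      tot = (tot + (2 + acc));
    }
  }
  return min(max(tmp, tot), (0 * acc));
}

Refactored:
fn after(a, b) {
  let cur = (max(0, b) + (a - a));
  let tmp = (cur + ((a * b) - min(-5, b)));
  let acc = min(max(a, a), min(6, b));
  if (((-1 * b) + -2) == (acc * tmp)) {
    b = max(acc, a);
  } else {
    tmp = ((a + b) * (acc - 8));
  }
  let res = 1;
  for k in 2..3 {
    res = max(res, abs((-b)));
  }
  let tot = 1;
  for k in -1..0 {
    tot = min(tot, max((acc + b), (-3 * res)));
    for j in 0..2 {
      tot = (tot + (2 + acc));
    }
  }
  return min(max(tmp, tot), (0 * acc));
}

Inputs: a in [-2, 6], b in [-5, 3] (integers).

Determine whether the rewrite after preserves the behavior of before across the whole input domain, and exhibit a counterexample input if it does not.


At a=6, b=-5: before gives -14, after gives -13.
verdict: not equivalent; witness: a=6, b=-5


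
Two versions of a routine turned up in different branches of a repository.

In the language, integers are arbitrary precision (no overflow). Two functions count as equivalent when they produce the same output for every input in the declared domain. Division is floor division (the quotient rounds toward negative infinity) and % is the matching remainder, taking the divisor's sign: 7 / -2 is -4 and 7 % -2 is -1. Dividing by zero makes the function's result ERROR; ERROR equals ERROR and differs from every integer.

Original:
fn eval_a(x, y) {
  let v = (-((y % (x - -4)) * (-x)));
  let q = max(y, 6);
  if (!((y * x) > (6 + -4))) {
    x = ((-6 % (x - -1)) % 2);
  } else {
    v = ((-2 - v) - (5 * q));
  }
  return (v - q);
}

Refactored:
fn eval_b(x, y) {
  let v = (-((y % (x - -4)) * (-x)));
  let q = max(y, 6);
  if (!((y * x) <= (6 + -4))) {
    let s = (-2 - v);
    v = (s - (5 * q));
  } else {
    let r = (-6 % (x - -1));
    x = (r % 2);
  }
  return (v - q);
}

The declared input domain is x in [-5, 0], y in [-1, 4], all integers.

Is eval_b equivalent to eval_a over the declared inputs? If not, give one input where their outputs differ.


The two are interchangeable: local variable names differ, statement counts differ, comparison usage differs, and every declared input agrees.
Spot check at x=0, y=4 — eval_a: v := 0 | q := 6 | (!((y * x) > (6 + -4))): true | x := 0 | result -6. eval_b: v := 0 | q := 6 | (!((y * x) <= (6 + -4))): false | r := 0 | x := 0 | result -6. Both give -6.
Checked all 36 inputs in the declared domain: the outputs agree on every one.
verdict: equivalent


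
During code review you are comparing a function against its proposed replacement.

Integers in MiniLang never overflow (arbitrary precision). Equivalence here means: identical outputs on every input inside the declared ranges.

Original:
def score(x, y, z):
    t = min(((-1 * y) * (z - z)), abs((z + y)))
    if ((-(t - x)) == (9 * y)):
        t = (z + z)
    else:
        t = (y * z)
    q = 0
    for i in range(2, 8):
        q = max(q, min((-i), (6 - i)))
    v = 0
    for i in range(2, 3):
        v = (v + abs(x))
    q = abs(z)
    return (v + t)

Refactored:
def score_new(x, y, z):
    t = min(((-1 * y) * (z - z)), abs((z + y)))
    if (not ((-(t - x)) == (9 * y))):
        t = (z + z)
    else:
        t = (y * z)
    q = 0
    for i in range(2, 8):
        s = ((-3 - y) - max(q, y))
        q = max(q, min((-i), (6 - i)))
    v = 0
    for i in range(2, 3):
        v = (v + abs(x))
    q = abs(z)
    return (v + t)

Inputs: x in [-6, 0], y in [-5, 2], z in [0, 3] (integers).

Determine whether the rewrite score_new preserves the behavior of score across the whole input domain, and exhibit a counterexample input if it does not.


There is a counterexample at x=-6, y=-5, z=1: 1 on one side, 8 on the other.
score: t = 0; ((-(t - x)) == (9 * y)) -> false; t = -5; q = 0; [i=2]; q = 0; [i=3]; q = 0; [i=4]; q = 0; [i=5]; q = 0; [i=6]; q = 0; [i=7]; q = 0; v = 0; [i=2]; v = 6; q = 1; return 1
score_new: t = 0; (not ((-(t - x)) == (9 * y))) -> true; t = 2; q = 0; [i=2]; s = 2; q = 0; [i=3]; s = 2; q = 0; [i=4]; s = 2; q = 0; [i=5]; s = 2; q = 0; [i=6]; s = 2; q = 0; [i=7]; s = 2; q = 0; v = 0; [i=2]; v = 6; q = 1; return 8
verdict: not equivalent; witness: x=-6, y=-5, z=1


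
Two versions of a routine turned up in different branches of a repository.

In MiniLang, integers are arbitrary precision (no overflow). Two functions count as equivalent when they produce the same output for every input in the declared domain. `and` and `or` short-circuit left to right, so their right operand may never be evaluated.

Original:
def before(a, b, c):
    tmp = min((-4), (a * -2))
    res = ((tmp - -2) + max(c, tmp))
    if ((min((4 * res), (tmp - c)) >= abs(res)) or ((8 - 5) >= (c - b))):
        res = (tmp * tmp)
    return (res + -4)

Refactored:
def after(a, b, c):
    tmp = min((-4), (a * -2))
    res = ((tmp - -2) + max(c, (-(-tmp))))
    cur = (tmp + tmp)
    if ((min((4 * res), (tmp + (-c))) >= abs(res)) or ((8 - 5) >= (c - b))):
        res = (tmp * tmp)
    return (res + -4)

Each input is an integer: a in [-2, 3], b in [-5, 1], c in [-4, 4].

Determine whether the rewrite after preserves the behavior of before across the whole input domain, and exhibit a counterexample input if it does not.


Equivalent — the differences include statement counts differ, local variable names differ, arithmetic usage differs, yet no declared input distinguishes the two.
One worked example (a=2, b=-1, c=4) — before: tmp=-4, then res=2, then ((min((4 * res), (tmp - c)) >= abs(res)) or ((8 - 5) >= (c - b))) is false, then returns -2; after: tmp=-4, then res=2, then cur=-8, then ((min((4 * res), (tmp + (-c))) >= abs(res)) or ((8 - 5) >= (c - b))) is false, then returns -2; agreement on -2.
An exhaustive pass over the 378 declared inputs shows identical outputs.
verdict: equivalent


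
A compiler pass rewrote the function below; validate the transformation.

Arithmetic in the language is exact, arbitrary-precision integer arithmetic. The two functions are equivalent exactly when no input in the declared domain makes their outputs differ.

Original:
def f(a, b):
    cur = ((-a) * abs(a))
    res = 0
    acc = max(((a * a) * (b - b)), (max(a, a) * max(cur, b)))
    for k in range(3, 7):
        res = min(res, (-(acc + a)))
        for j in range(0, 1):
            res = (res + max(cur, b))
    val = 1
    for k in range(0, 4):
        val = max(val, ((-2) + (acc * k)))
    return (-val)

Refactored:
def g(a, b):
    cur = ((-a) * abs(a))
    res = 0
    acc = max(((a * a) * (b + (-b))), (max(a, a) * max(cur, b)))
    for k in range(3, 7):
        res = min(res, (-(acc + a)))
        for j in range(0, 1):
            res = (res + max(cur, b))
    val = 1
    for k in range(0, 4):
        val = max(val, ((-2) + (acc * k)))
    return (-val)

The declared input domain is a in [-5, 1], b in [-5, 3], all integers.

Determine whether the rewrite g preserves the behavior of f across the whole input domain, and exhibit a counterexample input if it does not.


Reading the diff, among the changes: arithmetic usage differs.
One worked example (a=-2, b=3) — f: cur=4, then res=0, then acc=0, then (k=3), then res=0, then (j=0), then res=4, then (k=4), then res=2, then (j=0), then res=6, then (k=5), then res=2, then (j=0), then res=6, then (k=6), then res=2, then (j=0), then res=6, then val=1, then (k=0), then val=1, then (k=1), then val=1, then (k=2), then val=1, then (k=3), then val=1, then returns -1; g: cur=4, then res=0, then acc=0, then (k=3), then res=0, then (j=0), then res=4, then (k=4), then res=2, then (j=0), then res=6, then (k=5), then res=2, then (j=0), then res=6, then (k=6), then res=2, then (j=0), then res=6, then val=1, then (k=0), then val=1, then (k=1), then val=1, then (k=2), then val=1, then (k=3), then val=1, then returns -1; agreement on -1.
Sweeping the whole domain (63 inputs) finds no disagreement.
verdict: equivalent


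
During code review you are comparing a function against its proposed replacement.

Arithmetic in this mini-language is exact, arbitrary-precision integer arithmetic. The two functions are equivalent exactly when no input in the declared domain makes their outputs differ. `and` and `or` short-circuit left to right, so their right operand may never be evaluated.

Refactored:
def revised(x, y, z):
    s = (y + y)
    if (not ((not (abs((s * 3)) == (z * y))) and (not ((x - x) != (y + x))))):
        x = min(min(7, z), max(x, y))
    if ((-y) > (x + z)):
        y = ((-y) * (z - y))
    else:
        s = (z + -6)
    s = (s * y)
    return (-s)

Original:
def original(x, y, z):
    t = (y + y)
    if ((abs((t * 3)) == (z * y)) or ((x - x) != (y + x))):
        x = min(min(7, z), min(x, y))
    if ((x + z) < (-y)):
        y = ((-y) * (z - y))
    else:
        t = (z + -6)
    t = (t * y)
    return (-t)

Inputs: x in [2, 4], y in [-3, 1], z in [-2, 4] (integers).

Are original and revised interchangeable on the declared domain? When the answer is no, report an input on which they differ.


At x=2, y=-3, z=2: original gives 90, revised gives -12.
verdict: not equivalent; witness: x=2, y=-3, z=2


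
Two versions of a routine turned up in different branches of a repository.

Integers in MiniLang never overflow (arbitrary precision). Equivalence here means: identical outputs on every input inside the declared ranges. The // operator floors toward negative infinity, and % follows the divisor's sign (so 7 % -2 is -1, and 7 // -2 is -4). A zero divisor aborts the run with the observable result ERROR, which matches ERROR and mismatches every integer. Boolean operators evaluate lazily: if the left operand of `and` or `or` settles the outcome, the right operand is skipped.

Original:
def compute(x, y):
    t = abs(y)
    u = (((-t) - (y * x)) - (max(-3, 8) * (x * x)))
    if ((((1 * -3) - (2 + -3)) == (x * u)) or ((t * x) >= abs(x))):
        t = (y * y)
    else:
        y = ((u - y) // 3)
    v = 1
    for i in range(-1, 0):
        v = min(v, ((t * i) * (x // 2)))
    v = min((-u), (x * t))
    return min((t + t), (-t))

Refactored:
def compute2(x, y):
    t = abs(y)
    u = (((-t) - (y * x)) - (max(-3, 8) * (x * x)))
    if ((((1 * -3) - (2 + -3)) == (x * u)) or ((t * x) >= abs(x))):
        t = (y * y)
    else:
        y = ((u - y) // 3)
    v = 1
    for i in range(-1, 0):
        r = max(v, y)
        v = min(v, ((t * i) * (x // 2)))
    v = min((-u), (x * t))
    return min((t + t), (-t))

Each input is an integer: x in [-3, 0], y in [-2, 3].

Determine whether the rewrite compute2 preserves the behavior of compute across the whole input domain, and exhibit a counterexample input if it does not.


Equivalent — the differences include min/max/abs usage differs; local variable names differ; statement counts differ, yet no declared input distinguishes the two.
As a probe, take x=-2, y=0: compute runs t := 0 | u := -32 | ((((1 * -3) - (2 + -3)) == (x * u)) or ((t * x) >= abs(x))): false | y := -11 | v := 1 | iter i=-1: | v := 0 | v := 0 | result 0; compute2 runs t := 0 | u := -32 | ((((1 * -3) - (2 + -3)) == (x * u)) or ((t * x) >= abs(x))): false | y := -11 | v := 1 | iter i=-1: | r := 1 | v := 0 | v := 0 | result 0; both end at 0.
An exhaustive pass over the 24 declared inputs shows identical outputs.
verdict: equivalent


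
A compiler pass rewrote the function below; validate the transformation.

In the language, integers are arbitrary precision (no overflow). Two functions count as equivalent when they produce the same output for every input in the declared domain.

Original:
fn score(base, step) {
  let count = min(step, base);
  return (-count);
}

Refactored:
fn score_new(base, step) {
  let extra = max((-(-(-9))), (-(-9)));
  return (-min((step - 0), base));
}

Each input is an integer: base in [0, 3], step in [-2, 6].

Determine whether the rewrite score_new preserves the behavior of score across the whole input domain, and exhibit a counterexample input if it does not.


The two versions differ — the changes include min/max/abs usage differs, and local variable names differ, and constant usage differs, and arithmetic usage differs.
Tracing base=1, step=4: score: count becomes 1; next final value -1 | score_new: extra becomes 9; next final value -1 — matching result -1.
An exhaustive pass over the 36 declared inputs shows identical outputs.
verdict: equivalent


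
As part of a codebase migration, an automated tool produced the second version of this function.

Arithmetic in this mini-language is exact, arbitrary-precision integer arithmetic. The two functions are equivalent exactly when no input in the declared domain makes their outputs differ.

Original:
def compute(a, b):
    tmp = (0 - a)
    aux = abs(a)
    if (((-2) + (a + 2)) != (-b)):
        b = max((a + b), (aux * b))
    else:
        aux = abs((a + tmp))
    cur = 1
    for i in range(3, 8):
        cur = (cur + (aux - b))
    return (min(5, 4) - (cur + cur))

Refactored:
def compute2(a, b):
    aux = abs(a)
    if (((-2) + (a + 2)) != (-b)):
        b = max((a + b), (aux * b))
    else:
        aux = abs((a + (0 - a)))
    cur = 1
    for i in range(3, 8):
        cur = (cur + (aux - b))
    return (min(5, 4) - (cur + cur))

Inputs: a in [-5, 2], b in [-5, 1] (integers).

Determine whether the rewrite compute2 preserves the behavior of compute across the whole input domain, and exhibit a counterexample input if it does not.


The two versions differ — the changes include local variable names differ, statement counts differ.
One worked example (a=-3, b=-3) — compute: tmp=3, then aux=3, then (((-2) + (a + 2)) != (-b)) is true, then b=-6, then cur=1, then (i=3), then cur=10, then (i=4), then cur=19, then (i=5), then cur=28, then (i=6), then cur=37, then (i=7), then cur=46, then returns -88; compute2: aux=3, then (((-2) + (a + 2)) != (-b)) is true, then b=-6, then cur=1, then (i=3), then cur=10, then (i=4), then cur=19, then (i=5), then cur=28, then (i=6), then cur=37, then (i=7), then cur=46, then returns -88; agreement on -88.
Sweeping the whole domain (56 inputs) finds no disagreement.
verdict: equivalent


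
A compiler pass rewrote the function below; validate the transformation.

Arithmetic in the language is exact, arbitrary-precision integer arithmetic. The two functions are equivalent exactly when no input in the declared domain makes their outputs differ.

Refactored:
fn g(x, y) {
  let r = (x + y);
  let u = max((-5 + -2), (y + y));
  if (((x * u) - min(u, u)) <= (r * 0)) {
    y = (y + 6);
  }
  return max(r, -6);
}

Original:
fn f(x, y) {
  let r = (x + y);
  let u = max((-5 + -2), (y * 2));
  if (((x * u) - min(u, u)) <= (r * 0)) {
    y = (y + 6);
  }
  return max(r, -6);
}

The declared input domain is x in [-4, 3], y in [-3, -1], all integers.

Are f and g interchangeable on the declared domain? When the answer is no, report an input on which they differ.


Equivalent — the differences include constant usage differs, arithmetic usage differs, yet no declared input distinguishes the two.
As a probe, take x=-2, y=-1: f runs r=-3, then u=-2, then (((x * u) - min(u, u)) <= (r * 0)) is false, then returns -3; g runs r=-3, then u=-2, then (((x * u) - min(u, u)) <= (r * 0)) is false, then returns -3; both end at -3.
Checked all 24 inputs in the declared domain: the outputs agree on every one.
verdict: equivalent
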